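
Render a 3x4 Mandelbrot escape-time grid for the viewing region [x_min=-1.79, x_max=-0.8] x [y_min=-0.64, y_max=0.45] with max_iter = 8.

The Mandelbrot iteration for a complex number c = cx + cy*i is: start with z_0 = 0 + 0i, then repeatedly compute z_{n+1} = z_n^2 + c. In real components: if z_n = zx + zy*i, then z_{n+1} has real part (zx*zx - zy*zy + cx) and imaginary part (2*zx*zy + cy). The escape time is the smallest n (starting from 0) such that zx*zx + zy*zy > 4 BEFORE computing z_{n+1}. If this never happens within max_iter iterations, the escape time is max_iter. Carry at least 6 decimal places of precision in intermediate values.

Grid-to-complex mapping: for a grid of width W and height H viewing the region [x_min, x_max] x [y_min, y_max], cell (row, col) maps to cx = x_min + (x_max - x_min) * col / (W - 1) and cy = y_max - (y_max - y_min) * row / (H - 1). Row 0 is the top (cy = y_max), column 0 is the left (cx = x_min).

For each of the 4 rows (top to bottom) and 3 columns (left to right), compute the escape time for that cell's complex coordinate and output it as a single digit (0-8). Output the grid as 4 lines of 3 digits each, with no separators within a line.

Answer: 367
488
478
335

Derivation:
(row=0, col=0): c = -1.7900 + 0.4500i → escape time 3
(row=0, col=1): c = -1.2950 + 0.4500i → escape time 6
(row=0, col=2): c = -0.8000 + 0.4500i → escape time 7
(row=1, col=0): c = -1.7900 + 0.0867i → escape time 4
(row=1, col=1): c = -1.2950 + 0.0867i → escape time 8
(row=1, col=2): c = -0.8000 + 0.0867i → escape time 8
(row=2, col=0): c = -1.7900 + -0.2767i → escape time 4
(row=2, col=1): c = -1.2950 + -0.2767i → escape time 7
(row=2, col=2): c = -0.8000 + -0.2767i → escape time 8
(row=3, col=0): c = -1.7900 + -0.6400i → escape time 3
(row=3, col=1): c = -1.2950 + -0.6400i → escape time 3
(row=3, col=2): c = -0.8000 + -0.6400i → escape time 5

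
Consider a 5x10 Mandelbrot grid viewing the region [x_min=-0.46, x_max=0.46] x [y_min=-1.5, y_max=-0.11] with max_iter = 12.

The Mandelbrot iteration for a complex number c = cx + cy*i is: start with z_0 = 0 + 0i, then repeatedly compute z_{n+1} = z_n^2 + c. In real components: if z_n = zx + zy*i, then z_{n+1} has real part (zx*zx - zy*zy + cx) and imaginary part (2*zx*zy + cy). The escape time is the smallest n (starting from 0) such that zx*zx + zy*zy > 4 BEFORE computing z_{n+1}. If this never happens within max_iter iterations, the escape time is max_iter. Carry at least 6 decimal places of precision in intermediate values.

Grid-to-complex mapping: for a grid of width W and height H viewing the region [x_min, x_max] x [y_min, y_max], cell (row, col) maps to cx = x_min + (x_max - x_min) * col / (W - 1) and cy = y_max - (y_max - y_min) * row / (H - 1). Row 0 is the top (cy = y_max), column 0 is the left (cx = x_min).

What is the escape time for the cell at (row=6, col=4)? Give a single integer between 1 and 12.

z_0 = 0 + 0i, c = 0.4600 + -1.0367i
Iter 1: z = 0.4600 + -1.0367i, |z|^2 = 1.2863
Iter 2: z = -0.4031 + -1.9904i, |z|^2 = 4.1242
Escaped at iteration 2

Answer: 2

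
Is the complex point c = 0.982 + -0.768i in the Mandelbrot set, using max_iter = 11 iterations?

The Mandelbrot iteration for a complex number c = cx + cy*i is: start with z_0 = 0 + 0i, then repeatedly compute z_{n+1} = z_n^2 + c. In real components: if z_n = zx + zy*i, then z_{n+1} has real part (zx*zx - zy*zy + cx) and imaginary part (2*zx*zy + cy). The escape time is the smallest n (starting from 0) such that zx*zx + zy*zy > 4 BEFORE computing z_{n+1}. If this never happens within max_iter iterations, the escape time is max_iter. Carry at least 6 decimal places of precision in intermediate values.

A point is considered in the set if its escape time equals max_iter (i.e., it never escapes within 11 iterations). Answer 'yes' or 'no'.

Answer: no

Derivation:
z_0 = 0 + 0i, c = 0.9820 + -0.7680i
Iter 1: z = 0.9820 + -0.7680i, |z|^2 = 1.5541
Iter 2: z = 1.3565 + -2.2764i, |z|^2 = 7.0219
Escaped at iteration 2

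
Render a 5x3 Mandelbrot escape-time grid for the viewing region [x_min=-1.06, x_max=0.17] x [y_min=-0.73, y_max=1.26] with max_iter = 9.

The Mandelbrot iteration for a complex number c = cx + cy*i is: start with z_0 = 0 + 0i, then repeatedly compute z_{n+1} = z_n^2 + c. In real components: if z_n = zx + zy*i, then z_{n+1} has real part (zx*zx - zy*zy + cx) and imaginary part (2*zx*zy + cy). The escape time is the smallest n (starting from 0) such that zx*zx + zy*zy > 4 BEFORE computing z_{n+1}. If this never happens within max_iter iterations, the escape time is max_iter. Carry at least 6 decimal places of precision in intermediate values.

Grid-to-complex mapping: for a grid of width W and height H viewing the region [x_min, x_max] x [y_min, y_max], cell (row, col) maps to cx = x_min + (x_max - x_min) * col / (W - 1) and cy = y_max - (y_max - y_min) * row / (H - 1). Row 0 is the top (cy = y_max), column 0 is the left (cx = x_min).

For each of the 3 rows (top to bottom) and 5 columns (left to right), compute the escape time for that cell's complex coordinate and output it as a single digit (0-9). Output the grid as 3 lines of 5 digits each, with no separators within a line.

(row=0, col=0): c = -1.0600 + 1.2600i → escape time 2
(row=0, col=1): c = -0.7525 + 1.2600i → escape time 3
(row=0, col=2): c = -0.4450 + 1.2600i → escape time 3
(row=0, col=3): c = -0.1375 + 1.2600i → escape time 3
(row=0, col=4): c = 0.1700 + 1.2600i → escape time 2
(row=1, col=0): c = -1.0600 + 0.2650i → escape time 9
(row=1, col=1): c = -0.7525 + 0.2650i → escape time 9
(row=1, col=2): c = -0.4450 + 0.2650i → escape time 9
(row=1, col=3): c = -0.1375 + 0.2650i → escape time 9
(row=1, col=4): c = 0.1700 + 0.2650i → escape time 9
(row=2, col=0): c = -1.0600 + -0.7300i → escape time 3
(row=2, col=1): c = -0.7525 + -0.7300i → escape time 4
(row=2, col=2): c = -0.4450 + -0.7300i → escape time 7
(row=2, col=3): c = -0.1375 + -0.7300i → escape time 9
(row=2, col=4): c = 0.1700 + -0.7300i → escape time 6

Answer: 23332
99999
34796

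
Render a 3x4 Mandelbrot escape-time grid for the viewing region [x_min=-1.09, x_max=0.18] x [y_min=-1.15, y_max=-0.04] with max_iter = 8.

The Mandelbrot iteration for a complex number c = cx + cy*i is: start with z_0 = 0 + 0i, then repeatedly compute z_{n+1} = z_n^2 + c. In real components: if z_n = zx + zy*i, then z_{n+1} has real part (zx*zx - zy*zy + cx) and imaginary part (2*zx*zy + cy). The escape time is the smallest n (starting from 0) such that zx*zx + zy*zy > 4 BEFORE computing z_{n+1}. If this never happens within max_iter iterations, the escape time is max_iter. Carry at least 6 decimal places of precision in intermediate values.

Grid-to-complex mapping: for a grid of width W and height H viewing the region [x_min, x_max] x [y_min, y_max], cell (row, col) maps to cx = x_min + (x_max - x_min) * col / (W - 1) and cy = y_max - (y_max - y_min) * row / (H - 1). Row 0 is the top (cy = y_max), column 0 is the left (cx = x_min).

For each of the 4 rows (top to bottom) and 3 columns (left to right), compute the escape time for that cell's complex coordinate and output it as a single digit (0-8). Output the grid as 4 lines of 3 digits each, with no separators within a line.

(row=0, col=0): c = -1.0900 + -0.0400i → escape time 8
(row=0, col=1): c = -0.4550 + -0.0400i → escape time 8
(row=0, col=2): c = 0.1800 + -0.0400i → escape time 8
(row=1, col=0): c = -1.0900 + -0.4100i → escape time 6
(row=1, col=1): c = -0.4550 + -0.4100i → escape time 8
(row=1, col=2): c = 0.1800 + -0.4100i → escape time 8
(row=2, col=0): c = -1.0900 + -0.7800i → escape time 3
(row=2, col=1): c = -0.4550 + -0.7800i → escape time 6
(row=2, col=2): c = 0.1800 + -0.7800i → escape time 5
(row=3, col=0): c = -1.0900 + -1.1500i → escape time 3
(row=3, col=1): c = -0.4550 + -1.1500i → escape time 3
(row=3, col=2): c = 0.1800 + -1.1500i → escape time 3

Answer: 888
688
365
333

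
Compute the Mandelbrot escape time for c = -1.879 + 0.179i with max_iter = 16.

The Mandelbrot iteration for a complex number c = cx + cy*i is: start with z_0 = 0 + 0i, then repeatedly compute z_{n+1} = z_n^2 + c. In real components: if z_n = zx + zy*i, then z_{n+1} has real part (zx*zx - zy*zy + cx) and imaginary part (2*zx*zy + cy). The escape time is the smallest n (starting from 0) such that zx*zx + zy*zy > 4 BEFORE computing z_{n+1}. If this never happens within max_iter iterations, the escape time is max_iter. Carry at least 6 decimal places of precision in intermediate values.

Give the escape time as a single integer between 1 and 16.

z_0 = 0 + 0i, c = -1.8790 + 0.1790i
Iter 1: z = -1.8790 + 0.1790i, |z|^2 = 3.5627
Iter 2: z = 1.6196 + -0.4937i, |z|^2 = 2.8668
Iter 3: z = 0.5004 + -1.4201i, |z|^2 = 2.2672
Iter 4: z = -3.6454 + -1.2422i, |z|^2 = 14.8321
Escaped at iteration 4

Answer: 4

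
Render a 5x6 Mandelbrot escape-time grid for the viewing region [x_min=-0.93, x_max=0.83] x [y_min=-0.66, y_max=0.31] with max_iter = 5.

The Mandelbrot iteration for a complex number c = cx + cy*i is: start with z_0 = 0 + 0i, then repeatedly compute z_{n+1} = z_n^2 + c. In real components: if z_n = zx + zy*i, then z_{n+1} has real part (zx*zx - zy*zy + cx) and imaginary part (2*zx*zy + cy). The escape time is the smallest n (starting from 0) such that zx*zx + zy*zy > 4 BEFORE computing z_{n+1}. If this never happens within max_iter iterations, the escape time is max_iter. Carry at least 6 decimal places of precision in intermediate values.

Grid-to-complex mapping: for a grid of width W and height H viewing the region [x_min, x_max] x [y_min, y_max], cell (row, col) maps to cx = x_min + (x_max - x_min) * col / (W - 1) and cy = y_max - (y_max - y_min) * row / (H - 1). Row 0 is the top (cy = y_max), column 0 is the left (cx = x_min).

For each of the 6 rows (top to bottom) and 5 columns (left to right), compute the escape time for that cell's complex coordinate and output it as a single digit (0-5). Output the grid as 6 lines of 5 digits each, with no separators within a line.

Answer: 55553
55553
55553
55553
55553
45552

Derivation:
(row=0, col=0): c = -0.9300 + 0.3100i → escape time 5
(row=0, col=1): c = -0.4900 + 0.3100i → escape time 5
(row=0, col=2): c = -0.0500 + 0.3100i → escape time 5
(row=0, col=3): c = 0.3900 + 0.3100i → escape time 5
(row=0, col=4): c = 0.8300 + 0.3100i → escape time 3
(row=1, col=0): c = -0.9300 + 0.1160i → escape time 5
(row=1, col=1): c = -0.4900 + 0.1160i → escape time 5
(row=1, col=2): c = -0.0500 + 0.1160i → escape time 5
(row=1, col=3): c = 0.3900 + 0.1160i → escape time 5
(row=1, col=4): c = 0.8300 + 0.1160i → escape time 3
(row=2, col=0): c = -0.9300 + -0.0780i → escape time 5
(row=2, col=1): c = -0.4900 + -0.0780i → escape time 5
(row=2, col=2): c = -0.0500 + -0.0780i → escape time 5
(row=2, col=3): c = 0.3900 + -0.0780i → escape time 5
(row=2, col=4): c = 0.8300 + -0.0780i → escape time 3
(row=3, col=0): c = -0.9300 + -0.2720i → escape time 5
(row=3, col=1): c = -0.4900 + -0.2720i → escape time 5
(row=3, col=2): c = -0.0500 + -0.2720i → escape time 5
(row=3, col=3): c = 0.3900 + -0.2720i → escape time 5
(row=3, col=4): c = 0.8300 + -0.2720i → escape time 3
(row=4, col=0): c = -0.9300 + -0.4660i → escape time 5
(row=4, col=1): c = -0.4900 + -0.4660i → escape time 5
(row=4, col=2): c = -0.0500 + -0.4660i → escape time 5
(row=4, col=3): c = 0.3900 + -0.4660i → escape time 5
(row=4, col=4): c = 0.8300 + -0.4660i → escape time 3
(row=5, col=0): c = -0.9300 + -0.6600i → escape time 4
(row=5, col=1): c = -0.4900 + -0.6600i → escape time 5
(row=5, col=2): c = -0.0500 + -0.6600i → escape time 5
(row=5, col=3): c = 0.3900 + -0.6600i → escape time 5
(row=5, col=4): c = 0.8300 + -0.6600i → escape time 2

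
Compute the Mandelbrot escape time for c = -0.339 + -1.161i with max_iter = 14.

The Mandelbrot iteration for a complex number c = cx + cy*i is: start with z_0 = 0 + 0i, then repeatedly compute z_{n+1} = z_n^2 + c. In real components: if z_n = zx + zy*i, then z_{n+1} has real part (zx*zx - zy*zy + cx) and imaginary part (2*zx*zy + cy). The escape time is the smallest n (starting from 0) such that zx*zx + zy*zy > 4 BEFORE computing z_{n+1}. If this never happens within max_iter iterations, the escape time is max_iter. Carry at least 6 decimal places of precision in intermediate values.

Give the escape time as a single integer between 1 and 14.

z_0 = 0 + 0i, c = -0.3390 + -1.1610i
Iter 1: z = -0.3390 + -1.1610i, |z|^2 = 1.4628
Iter 2: z = -1.5720 + -0.3738i, |z|^2 = 2.6109
Iter 3: z = 1.9924 + 0.0144i, |z|^2 = 3.9700
Iter 4: z = 3.6306 + -1.1038i, |z|^2 = 14.3993
Escaped at iteration 4

Answer: 4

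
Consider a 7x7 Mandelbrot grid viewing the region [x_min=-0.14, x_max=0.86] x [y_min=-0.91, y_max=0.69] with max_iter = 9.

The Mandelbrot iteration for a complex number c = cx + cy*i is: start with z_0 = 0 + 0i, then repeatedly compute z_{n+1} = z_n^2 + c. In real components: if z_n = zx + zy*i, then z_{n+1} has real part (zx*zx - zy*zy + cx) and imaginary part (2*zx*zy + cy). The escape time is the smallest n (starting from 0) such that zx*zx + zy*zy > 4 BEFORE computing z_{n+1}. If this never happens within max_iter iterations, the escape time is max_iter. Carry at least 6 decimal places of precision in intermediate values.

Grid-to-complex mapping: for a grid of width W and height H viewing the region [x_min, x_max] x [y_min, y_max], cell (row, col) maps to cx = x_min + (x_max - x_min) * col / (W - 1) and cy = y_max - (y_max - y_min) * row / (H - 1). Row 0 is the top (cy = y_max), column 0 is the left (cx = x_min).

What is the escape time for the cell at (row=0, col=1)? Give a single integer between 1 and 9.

z_0 = 0 + 0i, c = 0.0267 + 0.6900i
Iter 1: z = 0.0267 + 0.6900i, |z|^2 = 0.4768
Iter 2: z = -0.4487 + 0.7268i, |z|^2 = 0.7296
Iter 3: z = -0.3002 + 0.0377i, |z|^2 = 0.0916
Iter 4: z = 0.1154 + 0.6673i, |z|^2 = 0.4587
Iter 5: z = -0.4054 + 0.8440i, |z|^2 = 0.8766
Iter 6: z = -0.5213 + 0.0058i, |z|^2 = 0.2718
Iter 7: z = 0.2984 + 0.6840i, |z|^2 = 0.5569
Iter 8: z = -0.3521 + 1.0982i, |z|^2 = 1.3301

Answer: 9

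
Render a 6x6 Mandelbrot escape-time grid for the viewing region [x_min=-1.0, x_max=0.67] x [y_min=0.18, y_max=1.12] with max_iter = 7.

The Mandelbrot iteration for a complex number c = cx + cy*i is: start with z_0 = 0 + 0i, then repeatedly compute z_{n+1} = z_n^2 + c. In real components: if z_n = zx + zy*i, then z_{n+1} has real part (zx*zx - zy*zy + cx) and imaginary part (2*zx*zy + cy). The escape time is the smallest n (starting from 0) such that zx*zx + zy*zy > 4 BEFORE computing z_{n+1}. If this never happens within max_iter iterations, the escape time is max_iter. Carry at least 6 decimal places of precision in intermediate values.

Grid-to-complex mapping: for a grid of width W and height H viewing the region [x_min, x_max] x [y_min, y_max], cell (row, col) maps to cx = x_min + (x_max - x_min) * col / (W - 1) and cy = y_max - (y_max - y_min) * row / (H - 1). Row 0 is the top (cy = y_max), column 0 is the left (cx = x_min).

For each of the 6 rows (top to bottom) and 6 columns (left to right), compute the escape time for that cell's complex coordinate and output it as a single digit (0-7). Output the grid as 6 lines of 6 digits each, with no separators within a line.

(row=0, col=0): c = -1.0000 + 1.1200i → escape time 3
(row=0, col=1): c = -0.6660 + 1.1200i → escape time 3
(row=0, col=2): c = -0.3320 + 1.1200i → escape time 4
(row=0, col=3): c = 0.0020 + 1.1200i → escape time 4
(row=0, col=4): c = 0.3360 + 1.1200i → escape time 2
(row=0, col=5): c = 0.6700 + 1.1200i → escape time 2
(row=1, col=0): c = -1.0000 + 0.9320i → escape time 3
(row=1, col=1): c = -0.6660 + 0.9320i → escape time 4
(row=1, col=2): c = -0.3320 + 0.9320i → escape time 5
(row=1, col=3): c = 0.0020 + 0.9320i → escape time 7
(row=1, col=4): c = 0.3360 + 0.9320i → escape time 4
(row=1, col=5): c = 0.6700 + 0.9320i → escape time 2
(row=2, col=0): c = -1.0000 + 0.7440i → escape time 3
(row=2, col=1): c = -0.6660 + 0.7440i → escape time 5
(row=2, col=2): c = -0.3320 + 0.7440i → escape time 7
(row=2, col=3): c = 0.0020 + 0.7440i → escape time 7
(row=2, col=4): c = 0.3360 + 0.7440i → escape time 5
(row=2, col=5): c = 0.6700 + 0.7440i → escape time 3
(row=3, col=0): c = -1.0000 + 0.5560i → escape time 5
(row=3, col=1): c = -0.6660 + 0.5560i → escape time 7
(row=3, col=2): c = -0.3320 + 0.5560i → escape time 7
(row=3, col=3): c = 0.0020 + 0.5560i → escape time 7
(row=3, col=4): c = 0.3360 + 0.5560i → escape time 7
(row=3, col=5): c = 0.6700 + 0.5560i → escape time 3
(row=4, col=0): c = -1.0000 + 0.3680i → escape time 7
(row=4, col=1): c = -0.6660 + 0.3680i → escape time 7
(row=4, col=2): c = -0.3320 + 0.3680i → escape time 7
(row=4, col=3): c = 0.0020 + 0.3680i → escape time 7
(row=4, col=4): c = 0.3360 + 0.3680i → escape time 7
(row=4, col=5): c = 0.6700 + 0.3680i → escape time 3
(row=5, col=0): c = -1.0000 + 0.1800i → escape time 7
(row=5, col=1): c = -0.6660 + 0.1800i → escape time 7
(row=5, col=2): c = -0.3320 + 0.1800i → escape time 7
(row=5, col=3): c = 0.0020 + 0.1800i → escape time 7
(row=5, col=4): c = 0.3360 + 0.1800i → escape time 7
(row=5, col=5): c = 0.6700 + 0.1800i → escape time 4

Answer: 334422
345742
357753
577773
777773
777774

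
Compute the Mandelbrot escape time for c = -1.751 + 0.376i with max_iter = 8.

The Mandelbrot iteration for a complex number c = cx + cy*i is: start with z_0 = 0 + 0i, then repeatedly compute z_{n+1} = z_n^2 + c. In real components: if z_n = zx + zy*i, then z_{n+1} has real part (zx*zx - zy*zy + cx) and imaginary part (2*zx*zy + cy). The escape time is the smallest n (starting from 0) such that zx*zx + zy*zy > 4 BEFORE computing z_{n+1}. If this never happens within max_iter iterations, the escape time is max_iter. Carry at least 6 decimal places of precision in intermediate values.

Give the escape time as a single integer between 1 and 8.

z_0 = 0 + 0i, c = -1.7510 + 0.3760i
Iter 1: z = -1.7510 + 0.3760i, |z|^2 = 3.2074
Iter 2: z = 1.1736 + -0.9408i, |z|^2 = 2.2624
Iter 3: z = -1.2586 + -1.8322i, |z|^2 = 4.9410
Escaped at iteration 3

Answer: 3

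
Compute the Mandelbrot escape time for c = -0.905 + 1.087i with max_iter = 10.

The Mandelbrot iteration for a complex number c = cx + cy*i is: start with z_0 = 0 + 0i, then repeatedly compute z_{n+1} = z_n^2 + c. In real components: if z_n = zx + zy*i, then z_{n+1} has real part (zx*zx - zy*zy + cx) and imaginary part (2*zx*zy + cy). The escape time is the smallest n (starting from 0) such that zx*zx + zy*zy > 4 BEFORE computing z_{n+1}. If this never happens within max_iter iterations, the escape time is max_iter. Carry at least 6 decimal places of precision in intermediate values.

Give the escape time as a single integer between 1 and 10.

z_0 = 0 + 0i, c = -0.9050 + 1.0870i
Iter 1: z = -0.9050 + 1.0870i, |z|^2 = 2.0006
Iter 2: z = -1.2675 + -0.8805i, |z|^2 = 2.3819
Iter 3: z = -0.0736 + 3.3191i, |z|^2 = 11.0216
Escaped at iteration 3

Answer: 3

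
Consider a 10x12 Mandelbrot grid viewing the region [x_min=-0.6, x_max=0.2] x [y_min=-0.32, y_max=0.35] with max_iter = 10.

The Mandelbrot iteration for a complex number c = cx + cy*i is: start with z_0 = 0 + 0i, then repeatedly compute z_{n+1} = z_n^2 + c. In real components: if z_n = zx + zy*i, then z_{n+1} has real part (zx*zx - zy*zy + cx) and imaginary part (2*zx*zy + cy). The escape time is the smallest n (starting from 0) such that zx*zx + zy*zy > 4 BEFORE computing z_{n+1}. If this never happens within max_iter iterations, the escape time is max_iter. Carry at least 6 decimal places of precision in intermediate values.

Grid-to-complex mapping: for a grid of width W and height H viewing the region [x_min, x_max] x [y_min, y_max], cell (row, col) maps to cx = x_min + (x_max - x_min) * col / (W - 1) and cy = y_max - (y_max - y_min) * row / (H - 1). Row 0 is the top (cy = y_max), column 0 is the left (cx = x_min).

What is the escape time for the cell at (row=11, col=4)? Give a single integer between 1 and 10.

z_0 = 0 + 0i, c = -0.2444 + -0.3200i
Iter 1: z = -0.2444 + -0.3200i, |z|^2 = 0.1622
Iter 2: z = -0.2871 + -0.1636i, |z|^2 = 0.1092
Iter 3: z = -0.1888 + -0.2261i, |z|^2 = 0.0868
Iter 4: z = -0.2599 + -0.2346i, |z|^2 = 0.1226
Iter 5: z = -0.2319 + -0.1980i, |z|^2 = 0.0930
Iter 6: z = -0.2299 + -0.2281i, |z|^2 = 0.1049
Iter 7: z = -0.2437 + -0.2151i, |z|^2 = 0.1056
Iter 8: z = -0.2314 + -0.2152i, |z|^2 = 0.0998
Iter 9: z = -0.2372 + -0.2204i, |z|^2 = 0.1049

Answer: 10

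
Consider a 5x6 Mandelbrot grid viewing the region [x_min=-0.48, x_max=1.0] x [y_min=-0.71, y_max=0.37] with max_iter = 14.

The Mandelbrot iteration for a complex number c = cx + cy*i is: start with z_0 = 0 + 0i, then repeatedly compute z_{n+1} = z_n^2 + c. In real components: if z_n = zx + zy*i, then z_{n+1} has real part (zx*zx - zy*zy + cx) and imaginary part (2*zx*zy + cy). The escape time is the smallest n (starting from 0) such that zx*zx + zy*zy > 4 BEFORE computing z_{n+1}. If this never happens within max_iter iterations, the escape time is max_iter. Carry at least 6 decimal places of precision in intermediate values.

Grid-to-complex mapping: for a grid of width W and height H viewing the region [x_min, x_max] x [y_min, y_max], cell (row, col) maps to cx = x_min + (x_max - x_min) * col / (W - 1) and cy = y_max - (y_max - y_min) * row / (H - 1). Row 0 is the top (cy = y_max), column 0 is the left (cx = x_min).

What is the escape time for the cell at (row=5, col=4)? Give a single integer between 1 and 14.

Answer: 2

Derivation:
z_0 = 0 + 0i, c = 1.0000 + -0.7100i
Iter 1: z = 1.0000 + -0.7100i, |z|^2 = 1.5041
Iter 2: z = 1.4959 + -2.1300i, |z|^2 = 6.7746
Escaped at iteration 2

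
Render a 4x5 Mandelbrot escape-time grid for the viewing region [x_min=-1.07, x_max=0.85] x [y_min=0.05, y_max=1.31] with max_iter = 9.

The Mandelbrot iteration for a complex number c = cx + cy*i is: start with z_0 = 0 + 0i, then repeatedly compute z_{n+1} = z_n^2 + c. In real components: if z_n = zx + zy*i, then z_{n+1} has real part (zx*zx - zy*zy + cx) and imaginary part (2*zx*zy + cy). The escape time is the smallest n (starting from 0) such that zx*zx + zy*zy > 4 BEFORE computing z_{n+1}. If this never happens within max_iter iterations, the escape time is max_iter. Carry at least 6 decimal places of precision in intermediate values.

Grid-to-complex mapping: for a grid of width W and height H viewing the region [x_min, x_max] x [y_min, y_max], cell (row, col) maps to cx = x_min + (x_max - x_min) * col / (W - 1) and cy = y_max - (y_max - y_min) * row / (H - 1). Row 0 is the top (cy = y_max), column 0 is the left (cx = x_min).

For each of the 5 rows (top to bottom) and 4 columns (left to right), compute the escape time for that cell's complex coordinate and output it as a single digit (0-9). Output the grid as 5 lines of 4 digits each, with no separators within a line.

Answer: 2322
3442
4972
8993
9993

Derivation:
(row=0, col=0): c = -1.0700 + 1.3100i → escape time 2
(row=0, col=1): c = -0.4300 + 1.3100i → escape time 3
(row=0, col=2): c = 0.2100 + 1.3100i → escape time 2
(row=0, col=3): c = 0.8500 + 1.3100i → escape time 2
(row=1, col=0): c = -1.0700 + 0.9950i → escape time 3
(row=1, col=1): c = -0.4300 + 0.9950i → escape time 4
(row=1, col=2): c = 0.2100 + 0.9950i → escape time 4
(row=1, col=3): c = 0.8500 + 0.9950i → escape time 2
(row=2, col=0): c = -1.0700 + 0.6800i → escape time 4
(row=2, col=1): c = -0.4300 + 0.6800i → escape time 9
(row=2, col=2): c = 0.2100 + 0.6800i → escape time 7
(row=2, col=3): c = 0.8500 + 0.6800i → escape time 2
(row=3, col=0): c = -1.0700 + 0.3650i → escape time 8
(row=3, col=1): c = -0.4300 + 0.3650i → escape time 9
(row=3, col=2): c = 0.2100 + 0.3650i → escape time 9
(row=3, col=3): c = 0.8500 + 0.3650i → escape time 3
(row=4, col=0): c = -1.0700 + 0.0500i → escape time 9
(row=4, col=1): c = -0.4300 + 0.0500i → escape time 9
(row=4, col=2): c = 0.2100 + 0.0500i → escape time 9
(row=4, col=3): c = 0.8500 + 0.0500i → escape time 3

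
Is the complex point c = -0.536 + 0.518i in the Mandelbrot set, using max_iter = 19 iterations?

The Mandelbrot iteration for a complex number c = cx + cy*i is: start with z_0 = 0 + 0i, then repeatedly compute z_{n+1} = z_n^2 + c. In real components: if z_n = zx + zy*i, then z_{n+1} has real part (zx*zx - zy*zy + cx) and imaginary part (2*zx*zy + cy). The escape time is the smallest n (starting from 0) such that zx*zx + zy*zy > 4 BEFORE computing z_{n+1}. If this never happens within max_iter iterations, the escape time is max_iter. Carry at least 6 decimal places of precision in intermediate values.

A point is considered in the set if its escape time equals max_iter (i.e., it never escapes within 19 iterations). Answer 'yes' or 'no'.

z_0 = 0 + 0i, c = -0.5360 + 0.5180i
Iter 1: z = -0.5360 + 0.5180i, |z|^2 = 0.5556
Iter 2: z = -0.5170 + -0.0373i, |z|^2 = 0.2687
Iter 3: z = -0.2701 + 0.5566i, |z|^2 = 0.3827
Iter 4: z = -0.7728 + 0.2174i, |z|^2 = 0.6445
Iter 5: z = 0.0140 + 0.1820i, |z|^2 = 0.0333
Iter 6: z = -0.5689 + 0.5231i, |z|^2 = 0.5973
Iter 7: z = -0.4859 + -0.0772i, |z|^2 = 0.2421
Iter 8: z = -0.3058 + 0.5930i, |z|^2 = 0.4452
Iter 9: z = -0.7942 + 0.1553i, |z|^2 = 0.6548
Iter 10: z = 0.0706 + 0.2714i, |z|^2 = 0.0786
Iter 11: z = -0.6047 + 0.5563i, |z|^2 = 0.6751
Iter 12: z = -0.4799 + -0.1548i, |z|^2 = 0.2542
Iter 13: z = -0.3297 + 0.6665i, |z|^2 = 0.5530
Iter 14: z = -0.8716 + 0.0785i, |z|^2 = 0.7659
Iter 15: z = 0.2175 + 0.3811i, |z|^2 = 0.1926
Iter 16: z = -0.6339 + 0.6838i, |z|^2 = 0.8694
Iter 17: z = -0.6017 + -0.3490i, |z|^2 = 0.4839
Iter 18: z = -0.2957 + 0.9380i, |z|^2 = 0.9672
Did not escape in 19 iterations → in set

Answer: yes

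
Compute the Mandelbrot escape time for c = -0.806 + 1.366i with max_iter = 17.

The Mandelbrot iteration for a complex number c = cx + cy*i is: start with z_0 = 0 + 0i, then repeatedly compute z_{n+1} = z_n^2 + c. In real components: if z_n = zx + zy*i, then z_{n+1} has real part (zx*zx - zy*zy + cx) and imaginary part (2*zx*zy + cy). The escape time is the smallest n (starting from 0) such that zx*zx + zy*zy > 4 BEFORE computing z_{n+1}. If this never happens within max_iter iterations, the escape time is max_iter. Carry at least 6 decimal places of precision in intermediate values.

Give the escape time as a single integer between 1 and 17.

z_0 = 0 + 0i, c = -0.8060 + 1.3660i
Iter 1: z = -0.8060 + 1.3660i, |z|^2 = 2.5156
Iter 2: z = -2.0223 + -0.8360i, |z|^2 = 4.7887
Escaped at iteration 2

Answer: 2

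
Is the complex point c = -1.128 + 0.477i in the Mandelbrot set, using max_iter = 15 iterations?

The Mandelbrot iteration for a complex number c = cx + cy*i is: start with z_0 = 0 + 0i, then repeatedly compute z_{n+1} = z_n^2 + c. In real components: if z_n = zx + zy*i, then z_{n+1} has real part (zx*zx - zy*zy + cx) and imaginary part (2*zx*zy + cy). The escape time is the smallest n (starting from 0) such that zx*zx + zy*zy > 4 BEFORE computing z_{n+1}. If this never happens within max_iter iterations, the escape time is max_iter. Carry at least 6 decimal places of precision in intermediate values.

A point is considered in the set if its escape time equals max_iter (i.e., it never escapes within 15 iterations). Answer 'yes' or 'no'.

Answer: no

Derivation:
z_0 = 0 + 0i, c = -1.1280 + 0.4770i
Iter 1: z = -1.1280 + 0.4770i, |z|^2 = 1.4999
Iter 2: z = -0.0831 + -0.5991i, |z|^2 = 0.3658
Iter 3: z = -1.4800 + 0.5766i, |z|^2 = 2.5230
Iter 4: z = 0.7300 + -1.2298i, |z|^2 = 2.0454
Iter 5: z = -2.1077 + -1.3185i, |z|^2 = 6.1806
Escaped at iteration 5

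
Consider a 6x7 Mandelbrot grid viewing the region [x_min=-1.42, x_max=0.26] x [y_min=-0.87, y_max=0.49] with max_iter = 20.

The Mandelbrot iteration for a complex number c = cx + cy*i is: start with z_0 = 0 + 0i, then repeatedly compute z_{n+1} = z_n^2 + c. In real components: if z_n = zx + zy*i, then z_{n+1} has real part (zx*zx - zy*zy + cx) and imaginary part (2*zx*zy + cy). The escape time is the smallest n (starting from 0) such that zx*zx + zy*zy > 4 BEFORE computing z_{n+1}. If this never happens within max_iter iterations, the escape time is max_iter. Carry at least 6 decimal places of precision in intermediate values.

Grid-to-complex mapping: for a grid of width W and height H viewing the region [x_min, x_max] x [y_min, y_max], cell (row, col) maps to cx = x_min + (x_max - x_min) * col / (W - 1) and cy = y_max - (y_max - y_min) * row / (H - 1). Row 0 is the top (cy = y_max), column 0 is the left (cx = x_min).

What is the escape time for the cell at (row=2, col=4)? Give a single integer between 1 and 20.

Answer: 20

Derivation:
z_0 = 0 + 0i, c = -0.0760 + 0.0367i
Iter 1: z = -0.0760 + 0.0367i, |z|^2 = 0.0071
Iter 2: z = -0.0716 + 0.0311i, |z|^2 = 0.0061
Iter 3: z = -0.0718 + 0.0322i, |z|^2 = 0.0062
Iter 4: z = -0.0719 + 0.0320i, |z|^2 = 0.0062
Iter 5: z = -0.0719 + 0.0321i, |z|^2 = 0.0062
Iter 6: z = -0.0719 + 0.0321i, |z|^2 = 0.0062
Iter 7: z = -0.0719 + 0.0321i, |z|^2 = 0.0062
Iter 8: z = -0.0719 + 0.0321i, |z|^2 = 0.0062
Iter 9: z = -0.0719 + 0.0321i, |z|^2 = 0.0062
Iter 10: z = -0.0719 + 0.0321i, |z|^2 = 0.0062
Iter 11: z = -0.0719 + 0.0321i, |z|^2 = 0.0062
Iter 12: z = -0.0719 + 0.0321i, |z|^2 = 0.0062
Iter 13: z = -0.0719 + 0.0321i, |z|^2 = 0.0062
Iter 14: z = -0.0719 + 0.0321i, |z|^2 = 0.0062
Iter 15: z = -0.0719 + 0.0321i, |z|^2 = 0.0062
Iter 16: z = -0.0719 + 0.0321i, |z|^2 = 0.0062
Iter 17: z = -0.0719 + 0.0321i, |z|^2 = 0.0062
Iter 18: z = -0.0719 + 0.0321i, |z|^2 = 0.0062
Iter 19: z = -0.0719 + 0.0321i, |z|^2 = 0.0062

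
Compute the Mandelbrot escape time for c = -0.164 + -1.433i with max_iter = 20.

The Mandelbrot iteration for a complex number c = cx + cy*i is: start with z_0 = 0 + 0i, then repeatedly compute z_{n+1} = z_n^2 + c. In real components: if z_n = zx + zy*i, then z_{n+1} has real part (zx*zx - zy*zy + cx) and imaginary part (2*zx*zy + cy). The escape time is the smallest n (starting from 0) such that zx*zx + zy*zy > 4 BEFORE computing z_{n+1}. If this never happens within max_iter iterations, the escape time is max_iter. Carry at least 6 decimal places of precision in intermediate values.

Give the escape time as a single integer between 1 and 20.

Answer: 2

Derivation:
z_0 = 0 + 0i, c = -0.1640 + -1.4330i
Iter 1: z = -0.1640 + -1.4330i, |z|^2 = 2.0804
Iter 2: z = -2.1906 + -0.9630i, |z|^2 = 5.7260
Escaped at iteration 2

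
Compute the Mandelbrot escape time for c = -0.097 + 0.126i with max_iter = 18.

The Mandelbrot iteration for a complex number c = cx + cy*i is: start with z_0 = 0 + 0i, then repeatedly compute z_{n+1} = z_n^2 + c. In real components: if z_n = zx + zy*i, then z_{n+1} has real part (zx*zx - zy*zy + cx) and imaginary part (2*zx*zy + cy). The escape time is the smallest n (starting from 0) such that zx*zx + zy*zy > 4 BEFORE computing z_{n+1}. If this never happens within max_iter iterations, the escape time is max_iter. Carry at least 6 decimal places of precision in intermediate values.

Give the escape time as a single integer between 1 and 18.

Answer: 18

Derivation:
z_0 = 0 + 0i, c = -0.0970 + 0.1260i
Iter 1: z = -0.0970 + 0.1260i, |z|^2 = 0.0253
Iter 2: z = -0.1035 + 0.1016i, |z|^2 = 0.0210
Iter 3: z = -0.0966 + 0.1050i, |z|^2 = 0.0204
Iter 4: z = -0.0987 + 0.1057i, |z|^2 = 0.0209
Iter 5: z = -0.0984 + 0.1051i, |z|^2 = 0.0207
Iter 6: z = -0.0984 + 0.1053i, |z|^2 = 0.0208
Iter 7: z = -0.0984 + 0.1053i, |z|^2 = 0.0208
Iter 8: z = -0.0984 + 0.1053i, |z|^2 = 0.0208
Iter 9: z = -0.0984 + 0.1053i, |z|^2 = 0.0208
Iter 10: z = -0.0984 + 0.1053i, |z|^2 = 0.0208
Iter 11: z = -0.0984 + 0.1053i, |z|^2 = 0.0208
Iter 12: z = -0.0984 + 0.1053i, |z|^2 = 0.0208
Iter 13: z = -0.0984 + 0.1053i, |z|^2 = 0.0208
Iter 14: z = -0.0984 + 0.1053i, |z|^2 = 0.0208
Iter 15: z = -0.0984 + 0.1053i, |z|^2 = 0.0208
Iter 16: z = -0.0984 + 0.1053i, |z|^2 = 0.0208
Iter 17: z = -0.0984 + 0.1053i, |z|^2 = 0.0208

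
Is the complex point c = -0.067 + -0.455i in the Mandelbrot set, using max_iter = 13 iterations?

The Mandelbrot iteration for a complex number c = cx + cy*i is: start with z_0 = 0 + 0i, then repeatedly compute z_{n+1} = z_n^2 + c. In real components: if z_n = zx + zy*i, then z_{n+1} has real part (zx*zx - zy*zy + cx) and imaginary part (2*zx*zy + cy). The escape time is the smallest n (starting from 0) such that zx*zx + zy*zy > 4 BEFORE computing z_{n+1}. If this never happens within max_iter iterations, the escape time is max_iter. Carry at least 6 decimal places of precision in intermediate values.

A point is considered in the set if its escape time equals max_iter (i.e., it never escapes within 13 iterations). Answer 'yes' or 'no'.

Answer: yes

Derivation:
z_0 = 0 + 0i, c = -0.0670 + -0.4550i
Iter 1: z = -0.0670 + -0.4550i, |z|^2 = 0.2115
Iter 2: z = -0.2695 + -0.3940i, |z|^2 = 0.2279
Iter 3: z = -0.1496 + -0.2426i, |z|^2 = 0.0812
Iter 4: z = -0.1035 + -0.3824i, |z|^2 = 0.1569
Iter 5: z = -0.2025 + -0.3759i, |z|^2 = 0.1823
Iter 6: z = -0.1673 + -0.3027i, |z|^2 = 0.1196
Iter 7: z = -0.1307 + -0.3537i, |z|^2 = 0.1422
Iter 8: z = -0.1750 + -0.3625i, |z|^2 = 0.1621
Iter 9: z = -0.1678 + -0.3281i, |z|^2 = 0.1358
Iter 10: z = -0.1465 + -0.3449i, |z|^2 = 0.1404
Iter 11: z = -0.1645 + -0.3540i, |z|^2 = 0.1523
Iter 12: z = -0.1652 + -0.3385i, |z|^2 = 0.1419
Did not escape in 13 iterations → in set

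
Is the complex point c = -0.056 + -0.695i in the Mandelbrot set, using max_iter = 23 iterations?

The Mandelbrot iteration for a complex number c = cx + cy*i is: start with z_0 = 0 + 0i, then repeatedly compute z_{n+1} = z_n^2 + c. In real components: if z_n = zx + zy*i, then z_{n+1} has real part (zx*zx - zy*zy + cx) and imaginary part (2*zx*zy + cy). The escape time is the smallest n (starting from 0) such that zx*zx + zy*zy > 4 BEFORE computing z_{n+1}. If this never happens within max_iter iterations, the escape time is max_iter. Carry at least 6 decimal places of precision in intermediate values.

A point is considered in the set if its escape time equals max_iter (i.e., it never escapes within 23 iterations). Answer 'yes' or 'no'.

z_0 = 0 + 0i, c = -0.0560 + -0.6950i
Iter 1: z = -0.0560 + -0.6950i, |z|^2 = 0.4862
Iter 2: z = -0.5359 + -0.6172i, |z|^2 = 0.6681
Iter 3: z = -0.1497 + -0.0335i, |z|^2 = 0.0235
Iter 4: z = -0.0347 + -0.6850i, |z|^2 = 0.4704
Iter 5: z = -0.5240 + -0.6474i, |z|^2 = 0.6937
Iter 6: z = -0.2007 + -0.0165i, |z|^2 = 0.0405
Iter 7: z = -0.0160 + -0.6884i, |z|^2 = 0.4741
Iter 8: z = -0.5296 + -0.6730i, |z|^2 = 0.7333
Iter 9: z = -0.2284 + 0.0178i, |z|^2 = 0.0525
Iter 10: z = -0.0041 + -0.7031i, |z|^2 = 0.4944
Iter 11: z = -0.5504 + -0.6892i, |z|^2 = 0.7779
Iter 12: z = -0.2280 + 0.0636i, |z|^2 = 0.0560
Iter 13: z = -0.0080 + -0.7240i, |z|^2 = 0.5242
Iter 14: z = -0.5801 + -0.6834i, |z|^2 = 0.8035
Iter 15: z = -0.1864 + 0.0979i, |z|^2 = 0.0443
Iter 16: z = -0.0308 + -0.7315i, |z|^2 = 0.5360
Iter 17: z = -0.5901 + -0.6499i, |z|^2 = 0.7706
Iter 18: z = -0.1302 + 0.0721i, |z|^2 = 0.0221
Iter 19: z = -0.0443 + -0.7138i, |z|^2 = 0.5114
Iter 20: z = -0.5635 + -0.6318i, |z|^2 = 0.7167
Iter 21: z = -0.1377 + 0.0171i, |z|^2 = 0.0192
Iter 22: z = -0.0373 + -0.6997i, |z|^2 = 0.4910
Did not escape in 23 iterations → in set

Answer: yes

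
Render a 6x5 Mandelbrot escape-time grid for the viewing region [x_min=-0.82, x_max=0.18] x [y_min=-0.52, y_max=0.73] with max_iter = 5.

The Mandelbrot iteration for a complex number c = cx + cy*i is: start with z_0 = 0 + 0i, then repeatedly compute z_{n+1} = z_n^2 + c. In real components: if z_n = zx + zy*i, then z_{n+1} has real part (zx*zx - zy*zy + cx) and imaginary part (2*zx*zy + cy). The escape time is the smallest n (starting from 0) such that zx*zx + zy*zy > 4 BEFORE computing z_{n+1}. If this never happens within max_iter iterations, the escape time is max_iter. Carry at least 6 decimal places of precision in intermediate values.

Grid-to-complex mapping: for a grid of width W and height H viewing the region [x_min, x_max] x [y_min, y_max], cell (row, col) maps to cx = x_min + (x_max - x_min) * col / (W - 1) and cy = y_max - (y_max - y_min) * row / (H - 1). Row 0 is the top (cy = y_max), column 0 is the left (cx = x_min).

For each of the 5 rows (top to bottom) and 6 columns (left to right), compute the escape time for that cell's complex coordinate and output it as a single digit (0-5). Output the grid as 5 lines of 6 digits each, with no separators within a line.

(row=0, col=0): c = -0.8200 + 0.7300i → escape time 4
(row=0, col=1): c = -0.6200 + 0.7300i → escape time 5
(row=0, col=2): c = -0.4200 + 0.7300i → escape time 5
(row=0, col=3): c = -0.2200 + 0.7300i → escape time 5
(row=0, col=4): c = -0.0200 + 0.7300i → escape time 5
(row=0, col=5): c = 0.1800 + 0.7300i → escape time 5
(row=1, col=0): c = -0.8200 + 0.4175i → escape time 5
(row=1, col=1): c = -0.6200 + 0.4175i → escape time 5
(row=1, col=2): c = -0.4200 + 0.4175i → escape time 5
(row=1, col=3): c = -0.2200 + 0.4175i → escape time 5
(row=1, col=4): c = -0.0200 + 0.4175i → escape time 5
(row=1, col=5): c = 0.1800 + 0.4175i → escape time 5
(row=2, col=0): c = -0.8200 + 0.1050i → escape time 5
(row=2, col=1): c = -0.6200 + 0.1050i → escape time 5
(row=2, col=2): c = -0.4200 + 0.1050i → escape time 5
(row=2, col=3): c = -0.2200 + 0.1050i → escape time 5
(row=2, col=4): c = -0.0200 + 0.1050i → escape time 5
(row=2, col=5): c = 0.1800 + 0.1050i → escape time 5
(row=3, col=0): c = -0.8200 + -0.2075i → escape time 5
(row=3, col=1): c = -0.6200 + -0.2075i → escape time 5
(row=3, col=2): c = -0.4200 + -0.2075i → escape time 5
(row=3, col=3): c = -0.2200 + -0.2075i → escape time 5
(row=3, col=4): c = -0.0200 + -0.2075i → escape time 5
(row=3, col=5): c = 0.1800 + -0.2075i → escape time 5
(row=4, col=0): c = -0.8200 + -0.5200i → escape time 5
(row=4, col=1): c = -0.6200 + -0.5200i → escape time 5
(row=4, col=2): c = -0.4200 + -0.5200i → escape time 5
(row=4, col=3): c = -0.2200 + -0.5200i → escape time 5
(row=4, col=4): c = -0.0200 + -0.5200i → escape time 5
(row=4, col=5): c = 0.1800 + -0.5200i → escape time 5

Answer: 455555
555555
555555
555555
555555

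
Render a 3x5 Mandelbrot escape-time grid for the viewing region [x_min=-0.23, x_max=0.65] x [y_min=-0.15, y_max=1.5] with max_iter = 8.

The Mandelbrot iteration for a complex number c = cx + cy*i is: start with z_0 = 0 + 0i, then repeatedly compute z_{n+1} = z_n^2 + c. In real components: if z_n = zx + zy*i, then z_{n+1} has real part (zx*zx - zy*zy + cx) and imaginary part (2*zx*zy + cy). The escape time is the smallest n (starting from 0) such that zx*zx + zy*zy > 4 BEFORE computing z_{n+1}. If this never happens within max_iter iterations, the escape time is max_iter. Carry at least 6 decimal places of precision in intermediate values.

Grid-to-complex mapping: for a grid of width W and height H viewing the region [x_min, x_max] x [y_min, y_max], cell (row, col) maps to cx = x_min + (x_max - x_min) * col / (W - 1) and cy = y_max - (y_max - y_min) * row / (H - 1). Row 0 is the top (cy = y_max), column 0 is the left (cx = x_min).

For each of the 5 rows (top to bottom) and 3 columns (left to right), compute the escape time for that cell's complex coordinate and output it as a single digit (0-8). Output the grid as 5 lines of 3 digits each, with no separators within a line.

Answer: 222
632
873
884
884

Derivation:
(row=0, col=0): c = -0.2300 + 1.5000i → escape time 2
(row=0, col=1): c = 0.2100 + 1.5000i → escape time 2
(row=0, col=2): c = 0.6500 + 1.5000i → escape time 2
(row=1, col=0): c = -0.2300 + 1.0875i → escape time 6
(row=1, col=1): c = 0.2100 + 1.0875i → escape time 3
(row=1, col=2): c = 0.6500 + 1.0875i → escape time 2
(row=2, col=0): c = -0.2300 + 0.6750i → escape time 8
(row=2, col=1): c = 0.2100 + 0.6750i → escape time 7
(row=2, col=2): c = 0.6500 + 0.6750i → escape time 3
(row=3, col=0): c = -0.2300 + 0.2625i → escape time 8
(row=3, col=1): c = 0.2100 + 0.2625i → escape time 8
(row=3, col=2): c = 0.6500 + 0.2625i → escape time 4
(row=4, col=0): c = -0.2300 + -0.1500i → escape time 8
(row=4, col=1): c = 0.2100 + -0.1500i → escape time 8
(row=4, col=2): c = 0.6500 + -0.1500i → escape time 4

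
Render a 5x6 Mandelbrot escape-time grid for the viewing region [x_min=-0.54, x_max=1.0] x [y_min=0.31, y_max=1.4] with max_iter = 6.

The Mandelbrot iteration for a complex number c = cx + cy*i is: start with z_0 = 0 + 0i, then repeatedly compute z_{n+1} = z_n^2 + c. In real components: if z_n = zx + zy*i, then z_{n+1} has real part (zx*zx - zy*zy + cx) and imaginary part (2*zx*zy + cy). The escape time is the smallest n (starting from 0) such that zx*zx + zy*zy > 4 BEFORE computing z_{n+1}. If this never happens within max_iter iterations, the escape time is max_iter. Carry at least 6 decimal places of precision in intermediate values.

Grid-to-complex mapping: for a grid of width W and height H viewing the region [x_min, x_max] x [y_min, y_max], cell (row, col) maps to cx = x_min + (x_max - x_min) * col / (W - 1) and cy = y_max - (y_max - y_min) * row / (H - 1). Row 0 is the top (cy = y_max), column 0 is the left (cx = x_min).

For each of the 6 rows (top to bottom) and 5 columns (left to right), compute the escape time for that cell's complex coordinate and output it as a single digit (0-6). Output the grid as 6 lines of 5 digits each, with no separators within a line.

(row=0, col=0): c = -0.5400 + 1.4000i → escape time 2
(row=0, col=1): c = -0.1550 + 1.4000i → escape time 2
(row=0, col=2): c = 0.2300 + 1.4000i → escape time 2
(row=0, col=3): c = 0.6150 + 1.4000i → escape time 2
(row=0, col=4): c = 1.0000 + 1.4000i → escape time 2
(row=1, col=0): c = -0.5400 + 1.1820i → escape time 3
(row=1, col=1): c = -0.1550 + 1.1820i → escape time 3
(row=1, col=2): c = 0.2300 + 1.1820i → escape time 2
(row=1, col=3): c = 0.6150 + 1.1820i → escape time 2
(row=1, col=4): c = 1.0000 + 1.1820i → escape time 2
(row=2, col=0): c = -0.5400 + 0.9640i → escape time 4
(row=2, col=1): c = -0.1550 + 0.9640i → escape time 6
(row=2, col=2): c = 0.2300 + 0.9640i → escape time 4
(row=2, col=3): c = 0.6150 + 0.9640i → escape time 2
(row=2, col=4): c = 1.0000 + 0.9640i → escape time 2
(row=3, col=0): c = -0.5400 + 0.7460i → escape time 6
(row=3, col=1): c = -0.1550 + 0.7460i → escape time 6
(row=3, col=2): c = 0.2300 + 0.7460i → escape time 6
(row=3, col=3): c = 0.6150 + 0.7460i → escape time 3
(row=3, col=4): c = 1.0000 + 0.7460i → escape time 2
(row=4, col=0): c = -0.5400 + 0.5280i → escape time 6
(row=4, col=1): c = -0.1550 + 0.5280i → escape time 6
(row=4, col=2): c = 0.2300 + 0.5280i → escape time 6
(row=4, col=3): c = 0.6150 + 0.5280i → escape time 3
(row=4, col=4): c = 1.0000 + 0.5280i → escape time 2
(row=5, col=0): c = -0.5400 + 0.3100i → escape time 6
(row=5, col=1): c = -0.1550 + 0.3100i → escape time 6
(row=5, col=2): c = 0.2300 + 0.3100i → escape time 6
(row=5, col=3): c = 0.6150 + 0.3100i → escape time 4
(row=5, col=4): c = 1.0000 + 0.3100i → escape time 2

Answer: 22222
33222
46422
66632
66632
66642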